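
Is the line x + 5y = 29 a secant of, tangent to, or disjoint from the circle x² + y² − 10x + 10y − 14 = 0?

d² = (1·5 + 5·(−5) − (29))²/26 = 2401/26; r² = 64.
Since d² > r², the line lies outside the circle.

disjoint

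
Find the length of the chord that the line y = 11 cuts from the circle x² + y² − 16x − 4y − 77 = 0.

The distance from (8, 2) to the line is 9, and r² = 145.
Half the chord is √(r² − d²) = √(64), so the full chord is 16.

16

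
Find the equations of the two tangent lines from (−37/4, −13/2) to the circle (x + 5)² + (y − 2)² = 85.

Write the tangent as mx − y + (−13/2 − m·(−37/4)) = 0 and set its distance from the centre to √85:
(17/4m − (17/2))² = 85(m² + 1)
63m² + 68m + 12 = 0, so m = −6/7 or m = −2/9.
Through (−37/4, −13/2) these give 6x + 7y = −101 and 2x + 9y = −77.

6x + 7y = −101 and 2x + 9y = −77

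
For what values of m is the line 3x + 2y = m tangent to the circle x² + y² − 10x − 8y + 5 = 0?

Tangency holds when the distance from the centre (5, 4) to the line equals the radius 6:
|3·5 + 2·4 − m| / √13 = 6
|m − (23)| = 6√13.

m = 23 ± 6√13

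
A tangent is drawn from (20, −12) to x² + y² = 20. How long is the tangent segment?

2√131

Centre (0, 0), r² = 20. |PO|² = (20)² + (−12)² = 544.
Power of the point: PT² = |PO|² − r² = 524, so PT = 2√131.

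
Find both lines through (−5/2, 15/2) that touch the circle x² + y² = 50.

A line y − (15/2) = m(x − (−5/2)) is tangent when its distance from (0, 0) is 5√2:
(5/2m − (−15/2))² = 50(m² + 1)
7m² − 6m − 1 = 0, so m = 1 or m = −1/7.
Through (−5/2, 15/2) these give x − y = −10 and x + 7y = 50.

x − y = −10 and x + 7y = 50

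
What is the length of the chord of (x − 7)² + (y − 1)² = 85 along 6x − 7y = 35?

Centre (7, 1), r² = 85. Perpendicular distance d from centre to line = |0| / √85 = 0/√85.
Chord = 2√(r² − d²) = 2·√(85) = 2√85.

2√85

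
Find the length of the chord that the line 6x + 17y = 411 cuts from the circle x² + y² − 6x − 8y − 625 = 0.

Express y = (411 − 6x)/17 and substitute into the circle:
325x² − 5850x − 67600 = 0  ⟹  x² − 18x − 208 = 0
x = 26 or x = −8, giving (26, 15) and (−8, 27).
Chord length = distance between (26, 15) and (−8, 27) = √1300 = 10√13.

10√13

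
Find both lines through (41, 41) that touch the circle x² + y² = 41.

Let a tangent through (41, 41) have slope m. Its distance from (0, 0) must equal √41:
(−41m − (−41))² = 41(m² + 1)
20m² − 41m + 20 = 0, so m = 4/5 or m = 5/4.
Through (41, 41) these give 4x − 5y = −41 and 5x − 4y = 41.

4x − 5y = −41 and 5x − 4y = 41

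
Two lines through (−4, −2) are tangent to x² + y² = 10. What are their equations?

A line y − (−2) = m(x − (−4)) is tangent when its distance from (0, 0) is √10:
(4m − (2))² = 10(m² + 1)
3m² − 8m − 3 = 0, so m = 3 or m = −1/3.
Through (−4, −2) these give 3x − y = −10 and x + 3y = −10.

3x − y = −10 and x + 3y = −10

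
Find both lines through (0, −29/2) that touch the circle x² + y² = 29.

Let a tangent through (0, −29/2) have slope m. Its distance from (0, 0) must equal √29:
[m·(0) − (29/2)]² = 29(m² + 1)
4m² − 25 = 0, so m = −5/2 or m = 5/2.
With m = −5/2: 5x + 2y = −29. With m = 5/2: 5x − 2y = 29.

5x + 2y = −29 and 5x − 2y = 29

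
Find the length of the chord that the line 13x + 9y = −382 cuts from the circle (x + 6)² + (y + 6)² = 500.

The distance from (−6, −6) to the line is 250/√250, and r² = 500.
Chord = 2√(r² − d²) = 2·√(250) = 10√10.

10√10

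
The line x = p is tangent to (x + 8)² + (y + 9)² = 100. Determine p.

p = −18 or p = 2

Tangency holds when the distance from the centre (−8, −9) to the line equals the radius 10:
|1·(−8) + 0·(−9) − p| / √1 = 10
|p − (−8)| = 10, so p = 2 or p = −18.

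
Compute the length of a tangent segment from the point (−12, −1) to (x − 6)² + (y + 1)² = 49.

Centre (6, −1), r² = 49. |PO|² = (−18)² + (0)² = 324.
Power of the point: PT² = |PO|² − r² = 275, so PT = 5√11.

5√11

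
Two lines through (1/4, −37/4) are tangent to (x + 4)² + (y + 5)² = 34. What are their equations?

Write the tangent as mx − y + (−37/4 − m·(1/4)) = 0 and set its distance from the centre to √34:
[m·(−17/4) − (17/4)]² = 34(m² + 1)
15m² − 34m + 15 = 0, so m = 3/5 or m = 5/3.
With m = 3/5: 3x − 5y = 47. With m = 5/3: 5x − 3y = 29.

3x − 5y = 47 and 5x − 3y = 29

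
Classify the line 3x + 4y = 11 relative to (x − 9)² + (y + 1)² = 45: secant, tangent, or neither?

Centre (9, −1), r² = 45. Distance² from centre to line = (12)²/25 = 144/25.
Since d² < r², the line cuts the circle twice.

secant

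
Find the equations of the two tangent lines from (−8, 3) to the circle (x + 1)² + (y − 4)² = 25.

4x − 3y = −41 and 3x + 4y = −12

A line y − (3) = m(x − (−8)) is tangent when its distance from (−1, 4) is 5:
[m·(7) − (1)]² = 25(m² + 1)
12m² − 7m − 12 = 0, so m = 4/3 or m = −3/4.
With m = 4/3: 4x − 3y = −41. With m = −3/4: 3x + 4y = −12.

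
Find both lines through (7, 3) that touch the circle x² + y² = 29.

5x − 2y = 29 and 2x + 5y = 29

Write the tangent as mx − y + (3 − m·(7)) = 0 and set its distance from the centre to √29:
(−7m − (−3))² = 29(m² + 1)
10m² − 21m − 10 = 0, so m = 5/2 or m = −2/5.
Through (7, 3) these give 5x − 2y = 29 and 2x + 5y = 29.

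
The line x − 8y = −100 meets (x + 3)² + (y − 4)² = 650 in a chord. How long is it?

Centre (−3, 4), r² = 650. Perpendicular distance d from centre to line = |65| / √65 = 65/√65.
Chord = 2√(r² − d²) = 2·√(585) = 6√65.

6√65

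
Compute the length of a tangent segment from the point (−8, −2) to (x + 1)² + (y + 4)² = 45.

Centre (−1, −4), r² = 45. |PO|² = (−7)² + (2)² = 53.
By the tangent–radius right angle, tangent length = √(|PO|² − r²) = √8 = 2√2.

2√2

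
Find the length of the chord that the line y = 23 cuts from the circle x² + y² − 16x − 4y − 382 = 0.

Express y = 23 and substitute into the circle:
x² − 16x + 55 = 0
x = 11 or x = 5, giving (11, 23) and (5, 23).
|(11, 23) − (5, 23)| = √((6)² + (0)²) = 6.

6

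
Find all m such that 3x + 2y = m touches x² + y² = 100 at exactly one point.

m = ±10√13

Tangency holds when the distance from the centre (0, 0) to the line equals the radius 10:
|3·0 + 2·0 − m| / √13 = 10
|m| = 10√13.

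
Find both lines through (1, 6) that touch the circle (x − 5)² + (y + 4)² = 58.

Write the tangent as mx − y + (6 − m·(1)) = 0 and set its distance from the centre to √58:
[m·(4) − (−10)]² = 58(m² + 1)
21m² − 40m − 21 = 0, so m = −3/7 or m = 7/3.
Through (1, 6) these give 3x + 7y = 45 and 7x − 3y = −11.

3x + 7y = 45 and 7x − 3y = −11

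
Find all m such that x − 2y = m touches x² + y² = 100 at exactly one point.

m = ±10√5

For a tangent, require d(centre, line) = r = 10.
|1·0 − 2·0 − m| / √5 = 10
|m| = 10√5.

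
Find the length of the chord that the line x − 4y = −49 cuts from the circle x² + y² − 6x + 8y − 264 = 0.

Centre (3, −4), r² = 289. Perpendicular distance d from centre to line = |68| / √17 = 68/√17.
Half the chord is √(r² − d²) = √(17), so the full chord is 2√17.

2√17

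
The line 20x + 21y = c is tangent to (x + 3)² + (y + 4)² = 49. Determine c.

For a tangent, require d(centre, line) = r = 7.
|20·(−3) + 21·(−4) − c| / √841 = 7
|c − (−144)| = 7·29, so c = 59 or c = −347.

c = −347 or c = 59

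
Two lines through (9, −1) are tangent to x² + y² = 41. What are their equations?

Write the tangent as mx − y + (−1 − m·(9)) = 0 and set its distance from the centre to √41:
(−9m − (1))² = 41(m² + 1)
20m² + 9m − 20 = 0, so m = 4/5 or m = −5/4.
With m = 4/5: 4x − 5y = 41. With m = −5/4: 5x + 4y = 41.

4x − 5y = 41 and 5x + 4y = 41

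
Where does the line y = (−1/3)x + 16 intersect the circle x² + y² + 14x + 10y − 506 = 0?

(−9, 19) and (9, 13)

Express y = (48 − x)/3 and substitute into the circle:
10x² − 810 = 0  ⟹  x² − 81 = 0
x = 9 or x = −9, giving (9, 13) and (−9, 19).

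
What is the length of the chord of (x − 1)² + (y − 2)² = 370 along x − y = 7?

Substitute y = x − 7:
2x² − 20x − 288 = 0  ⟹  x² − 10x − 144 = 0
x = 18 or x = −8, giving (18, 11) and (−8, −15).
Chord length = distance between (18, 11) and (−8, −15) = √1352 = 26√2.

26√2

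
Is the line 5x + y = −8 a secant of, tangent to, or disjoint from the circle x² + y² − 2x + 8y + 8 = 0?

Substituting the line into the circle gives 26x² + 38x + 8 = 0.
Discriminant = (38)² − 4·26·(8) = 612 > 0.
Two real roots: the line is a secant.

secant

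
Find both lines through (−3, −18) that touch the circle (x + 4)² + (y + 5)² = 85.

6x + 7y = −144 and 7x − 6y = 87

Let a tangent through (−3, −18) have slope m. Its distance from (−4, −5) must equal √85:
(−1m − (13))² = 85(m² + 1)
42m² − 13m − 42 = 0, so m = −6/7 or m = 7/6.
Through (−3, −18) these give 6x + 7y = −144 and 7x − 6y = 87.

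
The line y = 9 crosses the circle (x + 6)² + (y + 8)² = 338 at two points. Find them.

Substitute y = 9:
x² + 12x − 13 = 0
x = 1 or x = −13, giving (1, 9) and (−13, 9).

(−13, 9) and (1, 9)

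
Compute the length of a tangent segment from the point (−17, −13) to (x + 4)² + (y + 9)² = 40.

Centre (−4, −9), r² = 40. |PO|² = (−13)² + (−4)² = 185.
Power of the point: PT² = |PO|² − r² = 145, so PT = √145.

√145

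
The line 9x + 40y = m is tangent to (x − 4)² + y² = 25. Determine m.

Tangency holds when the distance from the centre (4, 0) to the line equals the radius 5:
|9·4 + 40·0 − m| / √1681 = 5
|m − (36)| = 5·41, so m = 241 or m = −169.

m = −169 or m = 241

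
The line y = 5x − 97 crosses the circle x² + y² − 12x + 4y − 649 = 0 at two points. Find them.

From the line, y = 5x − 97. Substituting:
26x² − 962x + 8372 = 0  ⟹  x² − 37x + 322 = 0
x = 23 or x = 14, giving (23, 18) and (14, −27).

(14, −27) and (23, 18)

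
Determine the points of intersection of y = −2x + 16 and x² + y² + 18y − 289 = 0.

(3, 10) and (17, −18)

Express y = −2x + 16 and substitute into the circle:
5x² − 100x + 255 = 0  ⟹  x² − 20x + 51 = 0
x = 17 or x = 3, giving (17, −18) and (3, 10).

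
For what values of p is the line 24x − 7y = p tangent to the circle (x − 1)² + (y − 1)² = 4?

p = −33 or p = 67

Tangency holds when the distance from the centre (1, 1) to the line equals the radius 2:
|24·1 − 7·1 − p| / √625 = 2
|p − (17)| = 2·25, so p = 67 or p = −33.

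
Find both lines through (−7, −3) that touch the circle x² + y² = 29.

Let a tangent through (−7, −3) have slope m. Its distance from (0, 0) must equal √29:
[m·(7) − (3)]² = 29(m² + 1)
10m² − 21m − 10 = 0, so m = 5/2 or m = −2/5.
With m = 5/2: 5x − 2y = −29. With m = −2/5: 2x + 5y = −29.

5x − 2y = −29 and 2x + 5y = −29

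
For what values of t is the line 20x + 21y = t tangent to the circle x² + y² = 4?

Tangency holds when the distance from the centre (0, 0) to the line equals the radius 2:
|20·0 + 21·0 − t| / √841 = 2
|t| = 2·29, so t = 58 or t = −58.

t = −58 or t = 58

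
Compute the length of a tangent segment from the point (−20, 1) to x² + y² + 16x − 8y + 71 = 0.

Centre (−8, 4), r² = 9. |PO|² = (−12)² + (−3)² = 153.
The tangent meets the radius at right angles, so tangent² = |PO|² − r² = 153 − 9 = 144.

12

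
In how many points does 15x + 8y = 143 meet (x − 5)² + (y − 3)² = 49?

Substituting the line into the circle gives 289x² − 4210x + 12625 = 0.
Δ = 17724100 − 14594500 = 3129600.
Two real roots: the line is a secant.

2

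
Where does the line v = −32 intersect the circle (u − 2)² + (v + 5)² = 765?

Express v = −32 and substitute into the circle:
u² − 4u − 32 = 0
u = 8 or u = −4, giving (8, −32) and (−4, −32).

(−4, −32) and (8, −32)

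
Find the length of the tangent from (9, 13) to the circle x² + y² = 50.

10√2

With centre O = (0, 0), |OP|² = 250 and r² = 50.
By the tangent–radius right angle, tangent length = √(|PO|² − r²) = √200 = 10√2.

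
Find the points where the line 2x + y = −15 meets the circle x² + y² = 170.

(−11, 7) and (−1, −13)

Substitute y = −2x − 15:
5x² + 60x + 55 = 0  ⟹  x² + 12x + 11 = 0
x = −1 or x = −11, giving (−1, −13) and (−11, 7).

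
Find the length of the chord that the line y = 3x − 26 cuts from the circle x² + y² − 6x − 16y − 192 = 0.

9√10

The distance from (3, 8) to the line is 25/√10, and r² = 265.
Half the chord is √(r² − d²) = √(405/2), so the full chord is 9√10.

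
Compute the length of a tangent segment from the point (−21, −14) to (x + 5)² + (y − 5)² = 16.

√601

The centre is (−5, 5) and r = 4. The square of the distance from P to the centre is 256 + 361 = 617.
By the tangent–radius right angle, tangent length = √(|PO|² − r²) = √601.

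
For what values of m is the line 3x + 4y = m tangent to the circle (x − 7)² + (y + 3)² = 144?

m = −51 or m = 69

Tangency holds when the distance from the centre (7, −3) to the line equals the radius 12:
|3·7 + 4·(−3) − m| / √25 = 12
|m − (9)| = 12·5, so m = 69 or m = −51.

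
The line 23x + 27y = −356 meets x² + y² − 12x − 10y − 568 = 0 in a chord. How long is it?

Substitute y = (−356 − 23x)/27:
1258x² + 13838x − 191216 = 0  ⟹  x² + 11x − 152 = 0
x = 8 or x = −19, giving (8, −20) and (−19, 3).
Chord length = distance between (8, −20) and (−19, 3) = √1258 = √1258.

√1258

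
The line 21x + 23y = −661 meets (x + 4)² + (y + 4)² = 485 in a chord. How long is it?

√970

The distance from (−4, −4) to the line is 485/√970, and r² = 485.
Chord = 2√(r² − d²) = 2·√(485/2) = √970.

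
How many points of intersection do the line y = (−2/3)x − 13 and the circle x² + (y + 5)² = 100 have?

2

d² = (2·0 + 3·(−5) − (−39))²/13 = 576/13; r² = 100.
Since d² < r², the line cuts the circle twice.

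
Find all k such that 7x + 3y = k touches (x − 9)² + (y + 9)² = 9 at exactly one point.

k = 36 ± 3√58

For a tangent, require d(centre, line) = r = 3.
|7·9 + 3·(−9) − k| / √58 = 3
|k − (36)| = 3√58.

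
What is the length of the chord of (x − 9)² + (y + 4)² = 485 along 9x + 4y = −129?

Express y = (−129 − 9x)/4 and substitute into the circle:
97x² + 1746x + 6305 = 0  ⟹  x² + 18x + 65 = 0
x = −5 or x = −13, giving (−5, −21) and (−13, −3).
Chord length = distance between (−5, −21) and (−13, −3) = √388 = 2√97.

2√97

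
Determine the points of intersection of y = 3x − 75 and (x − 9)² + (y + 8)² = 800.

Express y = 3x − 75 and substitute into the circle:
10x² − 420x + 3770 = 0  ⟹  x² − 42x + 377 = 0
x = 29 or x = 13, giving (29, 12) and (13, −36).

(13, −36) and (29, 12)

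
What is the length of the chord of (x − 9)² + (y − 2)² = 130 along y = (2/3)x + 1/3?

Substitute y = (1 + 2x)/3:
13x² − 182x − 416 = 0  ⟹  x² − 14x − 32 = 0
x = 16 or x = −2, giving (16, 11) and (−2, −1).
Chord length = distance between (16, 11) and (−2, −1) = √468 = 6√13.

6√13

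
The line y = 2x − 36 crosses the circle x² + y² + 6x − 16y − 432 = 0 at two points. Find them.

(16, −4) and (18, 0)

Substitute y = 2x − 36:
5x² − 170x + 1440 = 0  ⟹  x² − 34x + 288 = 0
x = 18 or x = 16, giving (18, 0) and (16, −4).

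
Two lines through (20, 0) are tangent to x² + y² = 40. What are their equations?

x − 3y = 20 and x + 3y = 20

Let a tangent through (20, 0) have slope m. Its distance from (0, 0) must equal 2√10:
[m·(−20) − (0)]² = 40(m² + 1)
9m² − 1 = 0, so m = 1/3 or m = −1/3.
Through (20, 0) these give x − 3y = 20 and x + 3y = 20.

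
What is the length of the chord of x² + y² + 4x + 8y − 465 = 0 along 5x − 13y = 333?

√194

From the line, y = (−333 + 5x)/13. Substituting:
194x² − 2134x − 2328 = 0  ⟹  x² − 11x − 12 = 0
x = 12 or x = −1, giving (12, −21) and (−1, −26).
Chord length = distance between (12, −21) and (−1, −26) = √194 = √194.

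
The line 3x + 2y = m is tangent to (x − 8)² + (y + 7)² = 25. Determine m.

Tangency holds when the distance from the centre (8, −7) to the line equals the radius 5:
|3·8 + 2·(−7) − m| / √13 = 5
|m − (10)| = 5√13.

m = 10 ± 5√13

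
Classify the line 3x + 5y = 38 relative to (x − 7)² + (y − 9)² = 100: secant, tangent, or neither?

d² = (3·7 + 5·9 − (38))²/34 = 392/17; r² = 100.
Since d² < r², the line cuts the circle twice.

secant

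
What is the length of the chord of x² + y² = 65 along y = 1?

Centre (0, 0), r² = 65. Perpendicular distance d from centre to line = |−1| / √1 = 1.
Half the chord is √(r² − d²) = √(64), so the full chord is 16.

16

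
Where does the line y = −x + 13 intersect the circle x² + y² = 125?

From the line, y = −x + 13. Substituting:
2x² − 26x + 44 = 0  ⟹  x² − 13x + 22 = 0
x = 11 or x = 2, giving (11, 2) and (2, 11).

(2, 11) and (11, 2)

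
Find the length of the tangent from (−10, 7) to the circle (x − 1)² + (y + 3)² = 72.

√149

Centre (1, −3), r² = 72. |PO|² = (−11)² + (10)² = 221.
By the tangent–radius right angle, tangent length = √(|PO|² − r²) = √149.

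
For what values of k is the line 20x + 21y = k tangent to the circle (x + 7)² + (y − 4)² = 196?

k = −462 or k = 350

Tangency holds when the distance from the centre (−7, 4) to the line equals the radius 14:
|20·(−7) + 21·4 − k| / √841 = 14
|k − (−56)| = 14·29, so k = 350 or k = −462.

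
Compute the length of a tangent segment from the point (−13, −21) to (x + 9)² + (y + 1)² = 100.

2√79

Centre (−9, −1), r² = 100. |PO|² = (−4)² + (−20)² = 416.
The tangent meets the radius at right angles, so tangent² = |PO|² − r² = 416 − 100 = 316.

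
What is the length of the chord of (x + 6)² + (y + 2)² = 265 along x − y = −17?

Substitute y = x + 17:
2x² + 50x + 132 = 0  ⟹  x² + 25x + 66 = 0
x = −3 or x = −22, giving (−3, 14) and (−22, −5).
|(−3, 14) − (−22, −5)| = √((19)² + (19)²) = 19√2.

19√2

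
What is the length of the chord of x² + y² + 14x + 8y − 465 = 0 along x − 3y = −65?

Centre (−7, −4), r² = 530. Perpendicular distance d from centre to line = |70| / √10 = 70/√10.
Chord = 2√(r² − d²) = 2·√(40) = 4√10.

4√10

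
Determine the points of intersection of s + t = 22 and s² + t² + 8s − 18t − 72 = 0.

(1, 21) and (8, 14)

Express t = −s + 22 and substitute into the circle:
2s² − 18s + 16 = 0  ⟹  s² − 9s + 8 = 0
s = 8 or s = 1, giving (8, 14) and (1, 21).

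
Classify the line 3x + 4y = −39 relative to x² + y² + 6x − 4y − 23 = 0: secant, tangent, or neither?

neither

Centre (−3, 2), r² = 36. Distance² from centre to line = (38)²/25 = 1444/25.
Since d² > r², the line lies outside the circle.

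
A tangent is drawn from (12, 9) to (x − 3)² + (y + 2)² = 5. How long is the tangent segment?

The centre is (3, −2) and r = √5. The square of the distance from P to the centre is 81 + 121 = 202.
By the tangent–radius right angle, tangent length = √(|PO|² − r²) = √197.

√197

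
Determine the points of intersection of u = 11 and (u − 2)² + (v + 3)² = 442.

The line gives u = 11. Substituting into the circle:
v² + 6v − 352 = 0
v = 16 or v = −22, giving (11, 16) and (11, −22).

(11, −22) and (11, 16)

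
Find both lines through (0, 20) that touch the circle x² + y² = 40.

3x + y = 20 and 3x − y = −20

Let a tangent through (0, 20) have slope m. Its distance from (0, 0) must equal 2√10:
[m·(0) − (−20)]² = 40(m² + 1)
m² − 9 = 0, so m = −3 or m = 3.
Through (0, 20) these give 3x + y = 20 and 3x − y = −20.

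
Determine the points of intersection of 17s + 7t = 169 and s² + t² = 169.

Substitute t = (169 − 17s)/7:
338s² − 5746s + 20280 = 0  ⟹  s² − 17s + 60 = 0
s = 12 or s = 5, giving (12, −5) and (5, 12).

(5, 12) and (12, −5)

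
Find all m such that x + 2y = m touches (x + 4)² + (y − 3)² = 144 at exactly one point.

m = 2 ± 12√5

For a tangent, require d(centre, line) = r = 12.
|1·(−4) + 2·3 − m| / √5 = 12
|m − (2)| = 12√5.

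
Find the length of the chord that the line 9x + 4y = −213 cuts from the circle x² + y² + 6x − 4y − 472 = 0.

Substitute y = (−213 − 9x)/4:
97x² + 4074x + 41225 = 0  ⟹  x² + 42x + 425 = 0
x = −17 or x = −25, giving (−17, −15) and (−25, 3).
|(−17, −15) − (−25, 3)| = √((8)² + (−18)²) = 2√97.

2√97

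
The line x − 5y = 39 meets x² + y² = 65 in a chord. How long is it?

√26

Substitute y = (−39 + x)/5:
26x² − 78x − 104 = 0  ⟹  x² − 3x − 4 = 0
x = 4 or x = −1, giving (4, −7) and (−1, −8).
|(4, −7) − (−1, −8)| = √((5)² + (1)²) = √26.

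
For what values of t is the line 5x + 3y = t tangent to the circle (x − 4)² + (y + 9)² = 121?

t = −7 ± 11√34

Tangency holds when the distance from the centre (4, −9) to the line equals the radius 11:
|5·4 + 3·(−9) − t| / √34 = 11
|t − (−7)| = 11√34.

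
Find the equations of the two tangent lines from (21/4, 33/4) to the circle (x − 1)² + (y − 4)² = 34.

5x + 3y = 51 and 3x + 5y = 57

Write the tangent as mx − y + (33/4 − m·(21/4)) = 0 and set its distance from the centre to √34:
(−17/4m − (−17/4))² = 34(m² + 1)
15m² + 34m + 15 = 0, so m = −5/3 or m = −3/5.
Through (21/4, 33/4) these give 5x + 3y = 51 and 3x + 5y = 57.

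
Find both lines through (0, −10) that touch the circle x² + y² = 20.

Write the tangent as mx − y + (−10 − m·(0)) = 0 and set its distance from the centre to 2√5:
[m·(0) − (10)]² = 20(m² + 1)
m² − 4 = 0, so m = 2 or m = −2.
Through (0, −10) these give 2x − y = 10 and 2x + y = −10.

2x − y = 10 and 2x + y = −10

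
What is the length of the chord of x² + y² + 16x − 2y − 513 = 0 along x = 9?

34

The line gives x = 9. Substituting into the circle:
y² − 2y − 288 = 0
y = 18 or y = −16, giving (9, 18) and (9, −16).
Chord length = distance between (9, 18) and (9, −16) = √1156 = 34.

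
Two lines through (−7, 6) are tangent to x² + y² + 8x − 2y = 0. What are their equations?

x + 4y = 17 and 4x − y = −34

Write the tangent as mx − y + (6 − m·(−7)) = 0 and set its distance from the centre to √17:
[m·(3) − (−5)]² = 17(m² + 1)
4m² − 15m − 4 = 0, so m = −1/4 or m = 4.
Through (−7, 6) these give x + 4y = 17 and 4x − y = −34.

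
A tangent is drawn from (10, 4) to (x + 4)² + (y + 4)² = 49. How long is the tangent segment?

√211

The centre is (−4, −4) and r = 7. The square of the distance from P to the centre is 196 + 64 = 260.
By the tangent–radius right angle, tangent length = √(|PO|² − r²) = √211.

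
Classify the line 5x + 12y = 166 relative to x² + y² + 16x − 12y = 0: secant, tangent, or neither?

neither

Substituting the line into the circle gives 169x² + 1364x + 3652 = 0.
Discriminant = (1364)² − 4·169·(3652) = −608256 < 0.
No real roots: the line does not meet the circle.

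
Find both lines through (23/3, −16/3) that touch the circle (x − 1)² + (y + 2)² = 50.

Write the tangent as mx − y + (−16/3 − m·(23/3)) = 0 and set its distance from the centre to 5√2:
[m·(−20/3) − (10/3)]² = 50(m² + 1)
m² − 8m + 7 = 0, so m = 7 or m = 1.
With m = 7: 7x − y = 59. With m = 1: x − y = 13.

7x − y = 59 and x − y = 13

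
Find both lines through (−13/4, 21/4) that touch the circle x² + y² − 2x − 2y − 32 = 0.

3x − 5y = −36 and 5x − 3y = −32

Write the tangent as mx − y + (21/4 − m·(−13/4)) = 0 and set its distance from the centre to √34:
(17/4m − (−17/4))² = 34(m² + 1)
15m² − 34m + 15 = 0, so m = 3/5 or m = 5/3.
With m = 3/5: 3x − 5y = −36. With m = 5/3: 5x − 3y = −32.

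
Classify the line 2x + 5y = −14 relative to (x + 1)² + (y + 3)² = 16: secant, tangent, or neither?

Substituting the line into the circle gives 29x² + 46x − 374 = 0.
Δ = 2116 − (−43384) = 45500.
Two real roots: the line is a secant.

secant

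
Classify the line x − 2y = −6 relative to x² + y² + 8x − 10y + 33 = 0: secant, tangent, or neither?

Substituting the line into the circle gives 5x² + 24x + 48 = 0.
Discriminant = (24)² − 4·5·(48) = −384 < 0.
No real roots: the line does not meet the circle.

neither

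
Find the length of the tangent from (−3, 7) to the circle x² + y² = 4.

Centre (0, 0), r² = 4. |PO|² = (−3)² + (7)² = 58.
Power of the point: PT² = |PO|² − r² = 54, so PT = 3√6.

3√6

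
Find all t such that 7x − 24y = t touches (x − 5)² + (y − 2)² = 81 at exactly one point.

t = −238 or t = 212

For a tangent, require d(centre, line) = r = 9.
|7·5 − 24·2 − t| / √625 = 9
|t − (−13)| = 9·25, so t = 212 or t = −238.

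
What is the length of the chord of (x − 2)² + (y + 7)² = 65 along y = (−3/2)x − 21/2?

4√13

Centre (2, −7), r² = 65. Perpendicular distance d from centre to line = |13| / √13 = 13/√13.
Chord = 2√(r² − d²) = 2·√(52) = 4√13.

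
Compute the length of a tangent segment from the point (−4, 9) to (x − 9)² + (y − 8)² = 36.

The centre is (9, 8) and r = 6. The square of the distance from P to the centre is 169 + 1 = 170.
Power of the point: PT² = |PO|² − r² = 134, so PT = √134.

√134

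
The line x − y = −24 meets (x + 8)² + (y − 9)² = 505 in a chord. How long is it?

31√2

Centre (−8, 9), r² = 505. Perpendicular distance d from centre to line = |7| / √2 = 7/√2.
Half the chord is √(r² − d²) = √(961/2), so the full chord is 31√2.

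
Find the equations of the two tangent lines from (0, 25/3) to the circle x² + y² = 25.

4x + 3y = 25 and 4x − 3y = −25

Let a tangent through (0, 25/3) have slope m. Its distance from (0, 0) must equal 5:
[m·(0) − (−25/3)]² = 25(m² + 1)
9m² − 16 = 0, so m = −4/3 or m = 4/3.
Through (0, 25/3) these give 4x + 3y = 25 and 4x − 3y = −25.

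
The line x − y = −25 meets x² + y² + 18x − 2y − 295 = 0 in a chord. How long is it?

23√2

Substitute y = x + 25:
2x² + 66x + 280 = 0  ⟹  x² + 33x + 140 = 0
x = −5 or x = −28, giving (−5, 20) and (−28, −3).
Chord length = distance between (−5, 20) and (−28, −3) = √1058 = 23√2.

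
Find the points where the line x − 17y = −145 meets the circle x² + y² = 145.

(−9, 8) and (8, 9)

From the line, y = (145 + x)/17. Substituting:
290x² + 290x − 20880 = 0  ⟹  x² + x − 72 = 0
x = 8 or x = −9, giving (8, 9) and (−9, 8).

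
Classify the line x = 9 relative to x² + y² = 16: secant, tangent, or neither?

Centre (0, 0), r² = 16. Distance² from centre to line = (−9)² = 81.
Since d² > r², the line lies outside the circle.

neither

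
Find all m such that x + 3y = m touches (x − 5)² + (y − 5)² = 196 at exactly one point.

For a tangent, require d(centre, line) = r = 14.
|1·5 + 3·5 − m| / √10 = 14
|m − (20)| = 14√10.

m = 20 ± 14√10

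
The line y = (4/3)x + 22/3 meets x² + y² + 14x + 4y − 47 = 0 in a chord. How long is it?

20

Centre (−7, −2), r² = 100. Perpendicular distance d from centre to line = |0| / √25 = 0/√25.
Chord = 2√(r² − d²) = 2·√(100) = 20.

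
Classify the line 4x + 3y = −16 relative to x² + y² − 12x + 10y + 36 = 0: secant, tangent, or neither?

Substituting the line into the circle gives 25x² − 100x + 100 = 0.
Δ = 10000 − 10000 = 0.
A repeated root: the line is tangent.

tangent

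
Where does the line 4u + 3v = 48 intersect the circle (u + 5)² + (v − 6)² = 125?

Express v = (48 − 4u)/3 and substitute into the circle:
25u² − 150u = 0  ⟹  u² − 6u = 0
u = 6 or u = 0, giving (6, 8) and (0, 16).

(0, 16) and (6, 8)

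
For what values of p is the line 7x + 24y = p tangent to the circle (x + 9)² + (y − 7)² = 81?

p = −120 or p = 330

The line touches the circle iff its distance from (−9, 7) is 9:
|7·(−9) + 24·7 − p| / √625 = 9
|p − (105)| = 9·25, so p = 330 or p = −120.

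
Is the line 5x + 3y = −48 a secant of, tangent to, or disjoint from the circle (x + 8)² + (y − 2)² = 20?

Substituting the line into the circle gives 34x² + 684x + 3312 = 0.
Discriminant = (684)² − 4·34·(3312) = 17424 > 0.
Two real roots: the line is a secant.

secant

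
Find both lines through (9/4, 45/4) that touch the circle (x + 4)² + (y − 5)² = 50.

7x + y = 27 and x + 7y = 81

Write the tangent as mx − y + (45/4 − m·(9/4)) = 0 and set its distance from the centre to 5√2:
[m·(−25/4) − (−25/4)]² = 50(m² + 1)
7m² + 50m + 7 = 0, so m = −7 or m = −1/7.
Through (9/4, 45/4) these give 7x + y = 27 and x + 7y = 81.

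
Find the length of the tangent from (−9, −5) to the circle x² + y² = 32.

√74

Centre (0, 0), r² = 32. |PO|² = (−9)² + (−5)² = 106.
By the tangent–radius right angle, tangent length = √(|PO|² − r²) = √74.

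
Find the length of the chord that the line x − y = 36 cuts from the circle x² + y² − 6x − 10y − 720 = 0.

Centre (3, 5), r² = 754. Perpendicular distance d from centre to line = |−38| / √2 = 38/√2.
Half the chord is √(r² − d²) = √(32), so the full chord is 8√2.

8√2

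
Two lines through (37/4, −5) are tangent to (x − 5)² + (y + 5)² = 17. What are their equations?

4x + y = 32 and 4x − y = 42

Write the tangent as mx − y + (−5 − m·(37/4)) = 0 and set its distance from the centre to √17:
[m·(−17/4) − (0)]² = 17(m² + 1)
m² − 16 = 0, so m = −4 or m = 4.
With m = −4: 4x + y = 32. With m = 4: 4x − y = 42.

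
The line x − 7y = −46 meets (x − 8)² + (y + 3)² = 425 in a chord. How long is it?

25√2

Centre (8, −3), r² = 425. Perpendicular distance d from centre to line = |75| / √50 = 75/√50.
Chord = 2√(r² − d²) = 2·√(625/2) = 25√2.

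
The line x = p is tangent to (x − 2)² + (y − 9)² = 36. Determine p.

p = −4 or p = 8

The line touches the circle iff its distance from (2, 9) is 6:
|1·2 + 0·9 − p| / √1 = 6
|p − (2)| = 6, so p = 8 or p = −4.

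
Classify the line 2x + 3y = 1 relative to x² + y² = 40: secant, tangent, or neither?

secant

Substituting the line into the circle gives 13x² − 4x − 359 = 0.
Discriminant = (−4)² − 4·13·(−359) = 18684 > 0.
Two real roots: the line is a secant.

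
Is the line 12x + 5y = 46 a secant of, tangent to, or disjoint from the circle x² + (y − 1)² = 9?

disjoint

Substituting the line into the circle gives 169x² − 984x + 1456 = 0.
Δ = 968256 − 984256 = −16000.
No real roots: the line does not meet the circle.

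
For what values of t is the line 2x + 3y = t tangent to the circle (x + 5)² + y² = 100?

t = −10 ± 10√13

The line touches the circle iff its distance from (−5, 0) is 10:
|2·(−5) + 3·0 − t| / √13 = 10
|t − (−10)| = 10√13.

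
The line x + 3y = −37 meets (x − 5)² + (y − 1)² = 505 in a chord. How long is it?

Express y = (−37 − x)/3 and substitute into the circle:
10x² − 10x − 2720 = 0  ⟹  x² − x − 272 = 0
x = 17 or x = −16, giving (17, −18) and (−16, −7).
|(17, −18) − (−16, −7)| = √((33)² + (−11)²) = 11√10.

11√10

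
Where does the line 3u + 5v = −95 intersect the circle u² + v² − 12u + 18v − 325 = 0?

From the line, v = (−95 − 3u)/5. Substituting:
34u² − 7650 = 0  ⟹  u² − 225 = 0
u = 15 or u = −15, giving (15, −28) and (−15, −10).

(−15, −10) and (15, −28)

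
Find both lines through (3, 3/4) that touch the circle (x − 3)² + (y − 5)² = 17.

Write the tangent as mx − y + (3/4 − m·(3)) = 0 and set its distance from the centre to √17:
[m·(0) − (17/4)]² = 17(m² + 1)
16m² − 1 = 0, so m = −1/4 or m = 1/4.
With m = −1/4: x + 4y = 6. With m = 1/4: x − 4y = 0.

x + 4y = 6 and x − 4y = 0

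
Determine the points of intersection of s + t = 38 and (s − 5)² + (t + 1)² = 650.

(16, 22) and (28, 10)

Substitute t = −s + 38:
2s² − 88s + 896 = 0  ⟹  s² − 44s + 448 = 0
s = 28 or s = 16, giving (28, 10) and (16, 22).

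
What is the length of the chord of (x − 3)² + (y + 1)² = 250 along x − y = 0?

22√2

Centre (3, −1), r² = 250. Perpendicular distance d from centre to line = |4| / √2 = 4/√2.
Half the chord is √(r² − d²) = √(242), so the full chord is 22√2.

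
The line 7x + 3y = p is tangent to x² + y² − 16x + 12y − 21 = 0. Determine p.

p = 38 ± 11√58

Tangency holds when the distance from the centre (8, −6) to the line equals the radius 11:
|7·8 + 3·(−6) − p| / √58 = 11
|p − (38)| = 11√58.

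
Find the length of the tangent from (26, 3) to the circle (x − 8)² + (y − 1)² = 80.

2√62

Centre (8, 1), r² = 80. |PO|² = (18)² + (2)² = 328.
The tangent meets the radius at right angles, so tangent² = |PO|² − r² = 328 − 80 = 248.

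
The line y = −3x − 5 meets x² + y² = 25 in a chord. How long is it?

Substitute y = −3x − 5:
10x² + 30x = 0  ⟹  x² + 3x = 0
x = 0 or x = −3, giving (0, −5) and (−3, 4).
Chord length = distance between (0, −5) and (−3, 4) = √90 = 3√10.

3√10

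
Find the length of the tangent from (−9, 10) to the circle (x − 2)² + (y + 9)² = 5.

3√53

With centre O = (2, −9), |OP|² = 482 and r² = 5.
The tangent meets the radius at right angles, so tangent² = |PO|² − r² = 482 − 5 = 477.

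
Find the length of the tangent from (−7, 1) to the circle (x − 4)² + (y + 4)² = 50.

4√6

Centre (4, −4), r² = 50. |PO|² = (−11)² + (5)² = 146.
Power of the point: PT² = |PO|² − r² = 96, so PT = 4√6.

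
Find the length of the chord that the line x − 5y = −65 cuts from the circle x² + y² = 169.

The distance from (0, 0) to the line is 65/√26, and r² = 169.
Half the chord is √(r² − d²) = √(13/2), so the full chord is √26.

√26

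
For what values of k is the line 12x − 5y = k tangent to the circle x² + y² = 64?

Tangency holds when the distance from the centre (0, 0) to the line equals the radius 8:
|12·0 − 5·0 − k| / √169 = 8
|k| = 8·13, so k = 104 or k = −104.

k = −104 or k = 104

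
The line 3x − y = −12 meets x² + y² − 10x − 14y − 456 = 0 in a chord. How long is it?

14√10

Express y = 3x + 12 and substitute into the circle:
10x² + 20x − 480 = 0  ⟹  x² + 2x − 48 = 0
x = 6 or x = −8, giving (6, 30) and (−8, −12).
|(6, 30) − (−8, −12)| = √((14)² + (42)²) = 14√10.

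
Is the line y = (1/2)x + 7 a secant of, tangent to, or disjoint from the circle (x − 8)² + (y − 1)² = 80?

Substituting the line into the circle gives 5x² − 40x + 80 = 0.
Discriminant = (−40)² − 4·5·(80) = 0.
A repeated root: the line is tangent.

tangent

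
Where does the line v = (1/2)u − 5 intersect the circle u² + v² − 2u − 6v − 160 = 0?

From the line, v = (−10 + u)/2. Substituting:
5u² − 40u − 420 = 0  ⟹  u² − 8u − 84 = 0
u = 14 or u = −6, giving (14, 2) and (−6, −8).

(−6, −8) and (14, 2)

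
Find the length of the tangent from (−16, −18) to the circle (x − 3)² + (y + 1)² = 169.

√481

With centre O = (3, −1), |OP|² = 650 and r² = 169.
By the tangent–radius right angle, tangent length = √(|PO|² − r²) = √481.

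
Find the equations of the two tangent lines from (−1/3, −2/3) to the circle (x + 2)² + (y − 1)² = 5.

2x − y = 0 and x − 2y = 1

A line y − (−2/3) = m(x − (−1/3)) is tangent when its distance from (−2, 1) is √5:
(−5/3m − (5/3))² = 5(m² + 1)
2m² − 5m + 2 = 0, so m = 2 or m = 1/2.
With m = 2: 2x − y = 0. With m = 1/2: x − 2y = 1.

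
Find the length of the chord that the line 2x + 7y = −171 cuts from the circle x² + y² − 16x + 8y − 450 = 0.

Substitute y = (−171 − 2x)/7:
53x² − 212x − 2385 = 0  ⟹  x² − 4x − 45 = 0
x = 9 or x = −5, giving (9, −27) and (−5, −23).
Chord length = distance between (9, −27) and (−5, −23) = √212 = 2√53.

2√53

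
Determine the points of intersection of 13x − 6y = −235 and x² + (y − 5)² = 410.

(−19, −2) and (−7, 24)

Express y = (235 + 13x)/6 and substitute into the circle:
205x² + 5330x + 27265 = 0  ⟹  x² + 26x + 133 = 0
x = −7 or x = −19, giving (−7, 24) and (−19, −2).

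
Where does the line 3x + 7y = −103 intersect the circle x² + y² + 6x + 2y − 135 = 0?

From the line, y = (−103 − 3x)/7. Substituting:
58x² + 870x + 2552 = 0  ⟹  x² + 15x + 44 = 0
x = −4 or x = −11, giving (−4, −13) and (−11, −10).

(−11, −10) and (−4, −13)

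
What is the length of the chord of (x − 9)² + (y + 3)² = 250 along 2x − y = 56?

2√5

The distance from (9, −3) to the line is 35/√5, and r² = 250.
Chord = 2√(r² − d²) = 2·√(5) = 2√5.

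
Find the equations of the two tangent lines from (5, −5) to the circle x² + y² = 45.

A line y − (−5) = m(x − (5)) is tangent when its distance from (0, 0) is 3√5:
[m·(−5) − (5)]² = 45(m² + 1)
2m² − 5m + 2 = 0, so m = 2 or m = 1/2.
With m = 2: 2x − y = 15. With m = 1/2: x − 2y = 15.

2x − y = 15 and x − 2y = 15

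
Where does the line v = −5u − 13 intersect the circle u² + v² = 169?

(−5, 12) and (0, −13)

Substitute v = −5u − 13:
26u² + 130u = 0  ⟹  u² + 5u = 0
u = 0 or u = −5, giving (0, −13) and (−5, 12).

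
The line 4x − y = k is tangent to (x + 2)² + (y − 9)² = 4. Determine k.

Tangency holds when the distance from the centre (−2, 9) to the line equals the radius 2:
|4·(−2) − 1·9 − k| / √17 = 2
|k − (−17)| = 2√17.

k = −17 ± 2√17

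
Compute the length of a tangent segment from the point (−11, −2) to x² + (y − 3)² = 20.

With centre O = (0, 3), |OP|² = 146 and r² = 20.
The tangent meets the radius at right angles, so tangent² = |PO|² − r² = 146 − 20 = 126.

3√14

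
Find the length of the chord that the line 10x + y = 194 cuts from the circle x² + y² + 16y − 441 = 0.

From the line, y = −10x + 194. Substituting:
101x² − 4040x + 40299 = 0  ⟹  x² − 40x + 399 = 0
x = 21 or x = 19, giving (21, −16) and (19, 4).
|(21, −16) − (19, 4)| = √((2)² + (−20)²) = 2√101.

2√101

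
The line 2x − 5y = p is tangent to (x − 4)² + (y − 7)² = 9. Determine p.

Tangency holds when the distance from the centre (4, 7) to the line equals the radius 3:
|2·4 − 5·7 − p| / √29 = 3
|p − (−27)| = 3√29.

p = −27 ± 3√29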